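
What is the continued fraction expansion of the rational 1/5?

Run the Euclidean algorithm on 1 and 5; the successive quotients are the partial quotients a_0, a_1, ... (each step inverts the fractional part left over by the previous one):
  1 = 0*5 + 1, so a_0 = 0.
  5 = 5*1 + 0, so a_1 = 5.
The remainder reaches 0 after 2 divisions, so the expansion has 2 partial quotients, read off in order.

[0; 5]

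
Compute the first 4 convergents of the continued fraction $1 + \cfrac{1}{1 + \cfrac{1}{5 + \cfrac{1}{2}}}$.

Using the convergent recurrence p_i = a_i*p_{i-1} + p_{i-2}, q_i = a_i*q_{i-1} + q_{i-2} with p_{-2}=0, p_{-1}=1, q_{-2}=1, q_{-1}=0:
  i=0: a_0=1, p_0 = 1*1 + 0 = 1, q_0 = 1*0 + 1 = 1.
  i=1: a_1=1, p_1 = 1*1 + 1 = 2, q_1 = 1*1 + 0 = 1.
  i=2: a_2=5, p_2 = 5*2 + 1 = 11, q_2 = 5*1 + 1 = 6.
  i=3: a_3=2, p_3 = 2*11 + 2 = 24, q_3 = 2*6 + 1 = 13.

1/1, 2/1, 11/6, 24/13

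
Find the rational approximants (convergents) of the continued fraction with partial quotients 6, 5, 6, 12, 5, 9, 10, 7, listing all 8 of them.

Using the convergent recurrence p_i = a_i*p_{i-1} + p_{i-2}, q_i = a_i*q_{i-1} + q_{i-2} with p_{-2}=0, p_{-1}=1, q_{-2}=1, q_{-1}=0:
  i=0: a_0=6, p_0 = 6*1 + 0 = 6, q_0 = 6*0 + 1 = 1.
  i=1: a_1=5, p_1 = 5*6 + 1 = 31, q_1 = 5*1 + 0 = 5.
  i=2: a_2=6, p_2 = 6*31 + 6 = 192, q_2 = 6*5 + 1 = 31.
  i=3: a_3=12, p_3 = 12*192 + 31 = 2335, q_3 = 12*31 + 5 = 377.
  i=4: a_4=5, p_4 = 5*2335 + 192 = 11867, q_4 = 5*377 + 31 = 1916.
  i=5: a_5=9, p_5 = 9*11867 + 2335 = 109138, q_5 = 9*1916 + 377 = 17621.
  i=6: a_6=10, p_6 = 10*109138 + 11867 = 1103247, q_6 = 10*17621 + 1916 = 178126.
  i=7: a_7=7, p_7 = 7*1103247 + 109138 = 7831867, q_7 = 7*178126 + 17621 = 1264503.

6/1, 31/5, 192/31, 2335/377, 11867/1916, 109138/17621, 1103247/178126, 7831867/1264503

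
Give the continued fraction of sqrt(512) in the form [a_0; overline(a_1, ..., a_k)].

[22; overline(1, 1, 1, 2, 6, 11, 6, 2, 1, 1, 1, 44)]

Write x_i = (sqrt(512) + m_i)/d_i with (m_0, d_0) = (0, 1). a_0 = floor(sqrt(512)) = 22, since 22^2 = 484 <= 512 < 529 = 23^2.
Iterate m_{i+1} = d_i*a_i - m_i, d_{i+1} = (512 - m_{i+1}^2)/d_i, a_{i+1} = floor((a_0 + m_{i+1})/d_{i+1}):
  m_1 = 1*22 - 0 = 22, d_1 = (512 - 22^2)/1 = 28/1 = 28, a_1 = floor((22 + 22)/28) = 1.
  m_2 = 28*1 - 22 = 6, d_2 = (512 - 6^2)/28 = 476/28 = 17, a_2 = floor((22 + 6)/17) = 1.
  m_3 = 17*1 - 6 = 11, d_3 = (512 - 11^2)/17 = 391/17 = 23, a_3 = floor((22 + 11)/23) = 1.
  m_4 = 23*1 - 11 = 12, d_4 = (512 - 12^2)/23 = 368/23 = 16, a_4 = floor((22 + 12)/16) = 2.
  m_5 = 16*2 - 12 = 20, d_5 = (512 - 20^2)/16 = 112/16 = 7, a_5 = floor((22 + 20)/7) = 6.
  m_6 = 7*6 - 20 = 22, d_6 = (512 - 22^2)/7 = 28/7 = 4, a_6 = floor((22 + 22)/4) = 11.
  m_7 = 4*11 - 22 = 22, d_7 = (512 - 22^2)/4 = 28/4 = 7, a_7 = floor((22 + 22)/7) = 6.
  m_8 = 7*6 - 22 = 20, d_8 = (512 - 20^2)/7 = 112/7 = 16, a_8 = floor((22 + 20)/16) = 2.
  m_9 = 16*2 - 20 = 12, d_9 = (512 - 12^2)/16 = 368/16 = 23, a_9 = floor((22 + 12)/23) = 1.
  m_10 = 23*1 - 12 = 11, d_10 = (512 - 11^2)/23 = 391/23 = 17, a_10 = floor((22 + 11)/17) = 1.
  m_11 = 17*1 - 11 = 6, d_11 = (512 - 6^2)/17 = 476/17 = 28, a_11 = floor((22 + 6)/28) = 1.
  m_12 = 28*1 - 6 = 22, d_12 = (512 - 22^2)/28 = 28/28 = 1, a_12 = floor((22 + 22)/1) = 44.
  m_13 = 1*44 - 22 = 22, d_13 = (512 - 22^2)/1 = 28/1 = 28: (m_13, d_13) = (m_1, d_1) = (22, 28), so from here the quotients repeat a_1, ..., a_12; the period length is 12.
Hence the expansion of sqrt(512) is a_0 = 22 followed by the repeating block 1, 1, 1, 2, 6, 11, 6, 2, 1, 1, 1, 44 (period 12).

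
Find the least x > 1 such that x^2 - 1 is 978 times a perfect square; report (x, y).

(x, y) = (118337, 3784)

First expand sqrt(978) as a continued fraction. With x_i = (sqrt(978) + m_i)/d_i and (m_0, d_0) = (0, 1): a_0 = floor(sqrt(978)) = 31, since 31^2 = 961 <= 978 < 1024 = 32^2.
Iterate m_{i+1} = d_i*a_i - m_i, d_{i+1} = (978 - m_{i+1}^2)/d_i, a_{i+1} = floor((a_0 + m_{i+1})/d_{i+1}):
  m_1 = 1*31 - 0 = 31, d_1 = (978 - 31^2)/1 = 17/1 = 17, a_1 = floor((31 + 31)/17) = 3.
  m_2 = 17*3 - 31 = 20, d_2 = (978 - 20^2)/17 = 578/17 = 34, a_2 = floor((31 + 20)/34) = 1.
  m_3 = 34*1 - 20 = 14, d_3 = (978 - 14^2)/34 = 782/34 = 23, a_3 = floor((31 + 14)/23) = 1.
  m_4 = 23*1 - 14 = 9, d_4 = (978 - 9^2)/23 = 897/23 = 39, a_4 = floor((31 + 9)/39) = 1.
  m_5 = 39*1 - 9 = 30, d_5 = (978 - 30^2)/39 = 78/39 = 2, a_5 = floor((31 + 30)/2) = 30.
  m_6 = 2*30 - 30 = 30, d_6 = (978 - 30^2)/2 = 78/2 = 39, a_6 = floor((31 + 30)/39) = 1.
  m_7 = 39*1 - 30 = 9, d_7 = (978 - 9^2)/39 = 897/39 = 23, a_7 = floor((31 + 9)/23) = 1.
  m_8 = 23*1 - 9 = 14, d_8 = (978 - 14^2)/23 = 782/23 = 34, a_8 = floor((31 + 14)/34) = 1.
  m_9 = 34*1 - 14 = 20, d_9 = (978 - 20^2)/34 = 578/34 = 17, a_9 = floor((31 + 20)/17) = 3.
  m_10 = 17*3 - 20 = 31, d_10 = (978 - 31^2)/17 = 17/17 = 1, a_10 = floor((31 + 31)/1) = 62.
  m_11 = 1*62 - 31 = 31, d_11 = (978 - 31^2)/1 = 17/1 = 17: (m_11, d_11) = (m_1, d_1) = (31, 17), so from here the quotients repeat a_1, ..., a_10; the period length is 10.
So sqrt(978) = [31; (3, 1, 1, 1, 30, 1, 1, 1, 3, 62)] with period length k = 10.
k is even, so the fundamental solution of x^2 - 978y^2 = 1 is (p_{k-1}, q_{k-1}) = (p_9, q_9); compute convergents through index 9.
Convergents (p_i = a_i*p_{i-1} + p_{i-2}, q_i = a_i*q_{i-1} + q_{i-2} with p_{-2}=0, p_{-1}=1, q_{-2}=1, q_{-1}=0):
  i=0: a_0=31, p_0 = 31*1 + 0 = 31, q_0 = 31*0 + 1 = 1.
  i=1: a_1=3, p_1 = 3*31 + 1 = 94, q_1 = 3*1 + 0 = 3.
  i=2: a_2=1, p_2 = 1*94 + 31 = 125, q_2 = 1*3 + 1 = 4.
  i=3: a_3=1, p_3 = 1*125 + 94 = 219, q_3 = 1*4 + 3 = 7.
  i=4: a_4=1, p_4 = 1*219 + 125 = 344, q_4 = 1*7 + 4 = 11.
  i=5: a_5=30, p_5 = 30*344 + 219 = 10539, q_5 = 30*11 + 7 = 337.
  i=6: a_6=1, p_6 = 1*10539 + 344 = 10883, q_6 = 1*337 + 11 = 348.
  i=7: a_7=1, p_7 = 1*10883 + 10539 = 21422, q_7 = 1*348 + 337 = 685.
  i=8: a_8=1, p_8 = 1*21422 + 10883 = 32305, q_8 = 1*685 + 348 = 1033.
  i=9: a_9=3, p_9 = 3*32305 + 21422 = 118337, q_9 = 3*1033 + 685 = 3784.
Check: 118337^2 - 978*3784^2 = 14003645569 - 14003645568 = 1, so (x, y) = (118337, 3784) solves the equation, and by the theorem it is the least positive solution.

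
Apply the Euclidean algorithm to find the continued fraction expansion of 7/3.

[2; 3]

Run the Euclidean algorithm on 7 and 3; the successive quotients are the partial quotients a_0, a_1, ... (each step inverts the fractional part left over by the previous one):
  7 = 2*3 + 1, so a_0 = 2.
  3 = 3*1 + 0, so a_1 = 3.
The remainder reaches 0 after 2 divisions, so the expansion has 2 partial quotients, read off in order.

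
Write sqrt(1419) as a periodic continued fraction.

[37; (1, 2, 37, 2, 1, 74)]

Write x_i = (sqrt(1419) + m_i)/d_i with (m_0, d_0) = (0, 1). a_0 = floor(sqrt(1419)) = 37, since 37^2 = 1369 <= 1419 < 1444 = 38^2.
Iterate m_{i+1} = d_i*a_i - m_i, d_{i+1} = (1419 - m_{i+1}^2)/d_i, a_{i+1} = floor((a_0 + m_{i+1})/d_{i+1}):
  m_1 = 1*37 - 0 = 37, d_1 = (1419 - 37^2)/1 = 50/1 = 50, a_1 = floor((37 + 37)/50) = 1.
  m_2 = 50*1 - 37 = 13, d_2 = (1419 - 13^2)/50 = 1250/50 = 25, a_2 = floor((37 + 13)/25) = 2.
  m_3 = 25*2 - 13 = 37, d_3 = (1419 - 37^2)/25 = 50/25 = 2, a_3 = floor((37 + 37)/2) = 37.
  m_4 = 2*37 - 37 = 37, d_4 = (1419 - 37^2)/2 = 50/2 = 25, a_4 = floor((37 + 37)/25) = 2.
  m_5 = 25*2 - 37 = 13, d_5 = (1419 - 13^2)/25 = 1250/25 = 50, a_5 = floor((37 + 13)/50) = 1.
  m_6 = 50*1 - 13 = 37, d_6 = (1419 - 37^2)/50 = 50/50 = 1, a_6 = floor((37 + 37)/1) = 74.
  m_7 = 1*74 - 37 = 37, d_7 = (1419 - 37^2)/1 = 50/1 = 50: (m_7, d_7) = (m_1, d_1) = (37, 50), so from here the quotients repeat a_1, ..., a_6; the period length is 6.
Hence the expansion of sqrt(1419) is a_0 = 37 followed by the repeating block 1, 2, 37, 2, 1, 74 (period 6).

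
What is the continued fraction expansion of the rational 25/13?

[1; 1, 12]

Run the Euclidean algorithm on 25 and 13; the successive quotients are the partial quotients a_0, a_1, ... (each step inverts the fractional part left over by the previous one):
  25 = 1*13 + 12, so a_0 = 1.
  13 = 1*12 + 1, so a_1 = 1.
  12 = 12*1 + 0, so a_2 = 12.
The remainder reaches 0 after 3 divisions, so the expansion has 3 partial quotients, read off in order.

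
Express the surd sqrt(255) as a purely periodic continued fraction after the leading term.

Write x_i = (sqrt(255) + m_i)/d_i with (m_0, d_0) = (0, 1). a_0 = floor(sqrt(255)) = 15, since 15^2 = 225 <= 255 < 256 = 16^2.
Iterate m_{i+1} = d_i*a_i - m_i, d_{i+1} = (255 - m_{i+1}^2)/d_i, a_{i+1} = floor((a_0 + m_{i+1})/d_{i+1}):
  m_1 = 1*15 - 0 = 15, d_1 = (255 - 15^2)/1 = 30/1 = 30, a_1 = floor((15 + 15)/30) = 1.
  m_2 = 30*1 - 15 = 15, d_2 = (255 - 15^2)/30 = 30/30 = 1, a_2 = floor((15 + 15)/1) = 30.
  m_3 = 1*30 - 15 = 15, d_3 = (255 - 15^2)/1 = 30/1 = 30: (m_3, d_3) = (m_1, d_1) = (15, 30), so from here the quotients repeat a_1, a_2; the period length is 2.
Hence the expansion of sqrt(255) is a_0 = 15 followed by the repeating block 1, 30 (period 2).

[15; (1, 30)]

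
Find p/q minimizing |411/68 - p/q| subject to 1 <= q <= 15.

Expand x = 411/68 as a continued fraction with the Euclidean algorithm:
  411 = 6*68 + 3, so a_0 = 6.
  68 = 22*3 + 2, so a_1 = 22.
  3 = 1*2 + 1, so a_2 = 1.
  2 = 2*1 + 0, so a_3 = 2.
so x = [6; 22, 1, 2].
Convergents (p_i = a_i*p_{i-1} + p_{i-2}, q_i = a_i*q_{i-1} + q_{i-2} with p_{-2}=0, p_{-1}=1, q_{-2}=1, q_{-1}=0), until the denominator exceeds 15:
  i=0: a_0=6, p_0 = 6*1 + 0 = 6, q_0 = 6*0 + 1 = 1.
  i=1: a_1=22, p_1 = 22*6 + 1 = 133, q_1 = 22*1 + 0 = 22.
q_1 = 22 > 15, so the last convergent with denominator <= 15 is p_0/q_0 = 6/1.
The closest fraction with denominator <= 15 is either p_0/q_0 or the intermediate fraction (k*p_0 + p_{-1})/(k*q_0 + q_{-1}) with the largest k >= 1 whose denominator stays <= 15; these approach x as k grows, and every other convergent or intermediate fraction in range is farther away.
Largest k: floor((15 - q_{-1})/q_0) = floor((15 - 0)/1) = 15 (using the seeds p_{-1} = 1, q_{-1} = 0).
That gives (15*6 + 1)/(15*1 + 0) = 91/15.
Compare the errors: |x - 6/1| = |411*1 - 6*68|/(68*1) = 3/68, and |x - 91/15| = |411*15 - 91*68|/(68*15) = 23/1020.
Cross-multiplying, 23*68 = 1564 < 3060 = 3*1020, so 23/1020 is smaller: the intermediate fraction 91/15 is closer to x than 6/1.

91/15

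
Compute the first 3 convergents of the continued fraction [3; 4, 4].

Using the convergent recurrence p_i = a_i*p_{i-1} + p_{i-2}, q_i = a_i*q_{i-1} + q_{i-2} with p_{-2}=0, p_{-1}=1, q_{-2}=1, q_{-1}=0:
  i=0: a_0=3, p_0 = 3*1 + 0 = 3, q_0 = 3*0 + 1 = 1.
  i=1: a_1=4, p_1 = 4*3 + 1 = 13, q_1 = 4*1 + 0 = 4.
  i=2: a_2=4, p_2 = 4*13 + 3 = 55, q_2 = 4*4 + 1 = 17.

3/1, 13/4, 55/17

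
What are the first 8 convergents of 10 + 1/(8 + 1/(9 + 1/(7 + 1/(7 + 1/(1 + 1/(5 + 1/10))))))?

10/1, 81/8, 739/73, 5254/519, 37517/3706, 42771/4225, 251372/24831, 2556491/252535

Using the convergent recurrence p_i = a_i*p_{i-1} + p_{i-2}, q_i = a_i*q_{i-1} + q_{i-2} with p_{-2}=0, p_{-1}=1, q_{-2}=1, q_{-1}=0:
  i=0: a_0=10, p_0 = 10*1 + 0 = 10, q_0 = 10*0 + 1 = 1.
  i=1: a_1=8, p_1 = 8*10 + 1 = 81, q_1 = 8*1 + 0 = 8.
  i=2: a_2=9, p_2 = 9*81 + 10 = 739, q_2 = 9*8 + 1 = 73.
  i=3: a_3=7, p_3 = 7*739 + 81 = 5254, q_3 = 7*73 + 8 = 519.
  i=4: a_4=7, p_4 = 7*5254 + 739 = 37517, q_4 = 7*519 + 73 = 3706.
  i=5: a_5=1, p_5 = 1*37517 + 5254 = 42771, q_5 = 1*3706 + 519 = 4225.
  i=6: a_6=5, p_6 = 5*42771 + 37517 = 251372, q_6 = 5*4225 + 3706 = 24831.
  i=7: a_7=10, p_7 = 10*251372 + 42771 = 2556491, q_7 = 10*24831 + 4225 = 252535.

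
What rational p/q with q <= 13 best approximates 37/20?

24/13

Expand x = 37/20 as a continued fraction with the Euclidean algorithm:
  37 = 1*20 + 17, so a_0 = 1.
  20 = 1*17 + 3, so a_1 = 1.
  17 = 5*3 + 2, so a_2 = 5.
  3 = 1*2 + 1, so a_3 = 1.
  2 = 2*1 + 0, so a_4 = 2.
so x = [1; 1, 5, 1, 2].
Convergents (p_i = a_i*p_{i-1} + p_{i-2}, q_i = a_i*q_{i-1} + q_{i-2} with p_{-2}=0, p_{-1}=1, q_{-2}=1, q_{-1}=0), until the denominator exceeds 13:
  i=0: a_0=1, p_0 = 1*1 + 0 = 1, q_0 = 1*0 + 1 = 1.
  i=1: a_1=1, p_1 = 1*1 + 1 = 2, q_1 = 1*1 + 0 = 1.
  i=2: a_2=5, p_2 = 5*2 + 1 = 11, q_2 = 5*1 + 1 = 6.
  i=3: a_3=1, p_3 = 1*11 + 2 = 13, q_3 = 1*6 + 1 = 7.
  i=4: a_4=2, p_4 = 2*13 + 11 = 37, q_4 = 2*7 + 6 = 20.
q_4 = 20 > 13, so the last convergent with denominator <= 13 is p_3/q_3 = 13/7.
The closest fraction with denominator <= 13 is either p_3/q_3 or the intermediate fraction (k*p_3 + p_2)/(k*q_3 + q_2) with the largest k >= 1 whose denominator stays <= 13; these approach x as k grows, and every other convergent or intermediate fraction in range is farther away.
Largest k: floor((13 - q_2)/q_3) = floor((13 - 6)/7) = 1.
That gives (1*13 + 11)/(1*7 + 6) = 24/13.
Compare the errors: |x - 13/7| = |37*7 - 13*20|/(20*7) = 1/140, and |x - 24/13| = |37*13 - 24*20|/(20*13) = 1/260.
Cross-multiplying, 1*140 = 140 < 260 = 1*260, so 1/260 is smaller: the intermediate fraction 24/13 is closer to x than 13/7.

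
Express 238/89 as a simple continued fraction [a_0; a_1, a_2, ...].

Run the Euclidean algorithm on 238 and 89; the successive quotients are the partial quotients a_0, a_1, ... (each step inverts the fractional part left over by the previous one):
  238 = 2*89 + 60, so a_0 = 2.
  89 = 1*60 + 29, so a_1 = 1.
  60 = 2*29 + 2, so a_2 = 2.
  29 = 14*2 + 1, so a_3 = 14.
  2 = 2*1 + 0, so a_4 = 2.
The remainder reaches 0 after 5 divisions, so the expansion has 5 partial quotients, read off in order.

[2; 1, 2, 14, 2]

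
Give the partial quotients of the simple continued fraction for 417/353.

Run the Euclidean algorithm on 417 and 353; the successive quotients are the partial quotients a_0, a_1, ... (each step inverts the fractional part left over by the previous one):
  417 = 1*353 + 64, so a_0 = 1.
  353 = 5*64 + 33, so a_1 = 5.
  64 = 1*33 + 31, so a_2 = 1.
  33 = 1*31 + 2, so a_3 = 1.
  31 = 15*2 + 1, so a_4 = 15.
  2 = 2*1 + 0, so a_5 = 2.
The remainder reaches 0 after 6 divisions, so the expansion has 6 partial quotients, read off in order.

[1; 5, 1, 1, 15, 2]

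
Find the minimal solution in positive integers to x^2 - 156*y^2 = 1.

(x, y) = (25, 2)

First expand sqrt(156) as a continued fraction. With x_i = (sqrt(156) + m_i)/d_i and (m_0, d_0) = (0, 1): a_0 = floor(sqrt(156)) = 12, since 12^2 = 144 <= 156 < 169 = 13^2.
Iterate m_{i+1} = d_i*a_i - m_i, d_{i+1} = (156 - m_{i+1}^2)/d_i, a_{i+1} = floor((a_0 + m_{i+1})/d_{i+1}):
  m_1 = 1*12 - 0 = 12, d_1 = (156 - 12^2)/1 = 12/1 = 12, a_1 = floor((12 + 12)/12) = 2.
  m_2 = 12*2 - 12 = 12, d_2 = (156 - 12^2)/12 = 12/12 = 1, a_2 = floor((12 + 12)/1) = 24.
  m_3 = 1*24 - 12 = 12, d_3 = (156 - 12^2)/1 = 12/1 = 12: (m_3, d_3) = (m_1, d_1) = (12, 12), so from here the quotients repeat a_1, a_2; the period length is 2.
So sqrt(156) = [12; (2, 24)] with period length k = 2.
k is even, so the fundamental solution of x^2 - 156y^2 = 1 is (p_{k-1}, q_{k-1}) = (p_1, q_1); compute convergents through index 1.
Convergents (p_i = a_i*p_{i-1} + p_{i-2}, q_i = a_i*q_{i-1} + q_{i-2} with p_{-2}=0, p_{-1}=1, q_{-2}=1, q_{-1}=0):
  i=0: a_0=12, p_0 = 12*1 + 0 = 12, q_0 = 12*0 + 1 = 1.
  i=1: a_1=2, p_1 = 2*12 + 1 = 25, q_1 = 2*1 + 0 = 2.
Check: 25^2 - 156*2^2 = 625 - 624 = 1, so (x, y) = (25, 2) solves the equation, and by the theorem it is the least positive solution.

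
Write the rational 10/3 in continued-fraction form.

[3; 3]

Run the Euclidean algorithm on 10 and 3; the successive quotients are the partial quotients a_0, a_1, ... (each step inverts the fractional part left over by the previous one):
  10 = 3*3 + 1, so a_0 = 3.
  3 = 3*1 + 0, so a_1 = 3.
The remainder reaches 0 after 2 divisions, so the expansion has 2 partial quotients, read off in order.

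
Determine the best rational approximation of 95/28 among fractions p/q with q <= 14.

Expand x = 95/28 as a continued fraction with the Euclidean algorithm:
  95 = 3*28 + 11, so a_0 = 3.
  28 = 2*11 + 6, so a_1 = 2.
  11 = 1*6 + 5, so a_2 = 1.
  6 = 1*5 + 1, so a_3 = 1.
  5 = 5*1 + 0, so a_4 = 5.
so x = [3; 2, 1, 1, 5].
Convergents (p_i = a_i*p_{i-1} + p_{i-2}, q_i = a_i*q_{i-1} + q_{i-2} with p_{-2}=0, p_{-1}=1, q_{-2}=1, q_{-1}=0), until the denominator exceeds 14:
  i=0: a_0=3, p_0 = 3*1 + 0 = 3, q_0 = 3*0 + 1 = 1.
  i=1: a_1=2, p_1 = 2*3 + 1 = 7, q_1 = 2*1 + 0 = 2.
  i=2: a_2=1, p_2 = 1*7 + 3 = 10, q_2 = 1*2 + 1 = 3.
  i=3: a_3=1, p_3 = 1*10 + 7 = 17, q_3 = 1*3 + 2 = 5.
  i=4: a_4=5, p_4 = 5*17 + 10 = 95, q_4 = 5*5 + 3 = 28.
q_4 = 28 > 14, so the last convergent with denominator <= 14 is p_3/q_3 = 17/5.
The closest fraction with denominator <= 14 is either p_3/q_3 or the intermediate fraction (k*p_3 + p_2)/(k*q_3 + q_2) with the largest k >= 1 whose denominator stays <= 14; these approach x as k grows, and every other convergent or intermediate fraction in range is farther away.
Largest k: floor((14 - q_2)/q_3) = floor((14 - 3)/5) = 2.
That gives (2*17 + 10)/(2*5 + 3) = 44/13.
Compare the errors: |x - 17/5| = |95*5 - 17*28|/(28*5) = 1/140, and |x - 44/13| = |95*13 - 44*28|/(28*13) = 3/364.
Cross-multiplying, 1*364 = 364 < 420 = 3*140, so 1/140 is smaller: the convergent 17/5 is closer to x than 44/13.

17/5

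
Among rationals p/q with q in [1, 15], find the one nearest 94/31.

Expand x = 94/31 as a continued fraction with the Euclidean algorithm:
  94 = 3*31 + 1, so a_0 = 3.
  31 = 31*1 + 0, so a_1 = 31.
so x = [3; 31].
Convergents (p_i = a_i*p_{i-1} + p_{i-2}, q_i = a_i*q_{i-1} + q_{i-2} with p_{-2}=0, p_{-1}=1, q_{-2}=1, q_{-1}=0), until the denominator exceeds 15:
  i=0: a_0=3, p_0 = 3*1 + 0 = 3, q_0 = 3*0 + 1 = 1.
  i=1: a_1=31, p_1 = 31*3 + 1 = 94, q_1 = 31*1 + 0 = 31.
q_1 = 31 > 15, so the last convergent with denominator <= 15 is p_0/q_0 = 3/1.
The closest fraction with denominator <= 15 is either p_0/q_0 or the intermediate fraction (k*p_0 + p_{-1})/(k*q_0 + q_{-1}) with the largest k >= 1 whose denominator stays <= 15; these approach x as k grows, and every other convergent or intermediate fraction in range is farther away.
Largest k: floor((15 - q_{-1})/q_0) = floor((15 - 0)/1) = 15 (using the seeds p_{-1} = 1, q_{-1} = 0).
That gives (15*3 + 1)/(15*1 + 0) = 46/15.
Compare the errors: |x - 3/1| = |94*1 - 3*31|/(31*1) = 1/31, and |x - 46/15| = |94*15 - 46*31|/(31*15) = 16/465.
Cross-multiplying, 1*465 = 465 < 496 = 16*31, so 1/31 is smaller: the convergent 3/1 is closer to x than 46/15.

3/1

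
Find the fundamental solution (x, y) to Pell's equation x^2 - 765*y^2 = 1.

(x, y) = (285769, 10332)

First expand sqrt(765) as a continued fraction. With x_i = (sqrt(765) + m_i)/d_i and (m_0, d_0) = (0, 1): a_0 = floor(sqrt(765)) = 27, since 27^2 = 729 <= 765 < 784 = 28^2.
Iterate m_{i+1} = d_i*a_i - m_i, d_{i+1} = (765 - m_{i+1}^2)/d_i, a_{i+1} = floor((a_0 + m_{i+1})/d_{i+1}):
  m_1 = 1*27 - 0 = 27, d_1 = (765 - 27^2)/1 = 36/1 = 36, a_1 = floor((27 + 27)/36) = 1.
  m_2 = 36*1 - 27 = 9, d_2 = (765 - 9^2)/36 = 684/36 = 19, a_2 = floor((27 + 9)/19) = 1.
  m_3 = 19*1 - 9 = 10, d_3 = (765 - 10^2)/19 = 665/19 = 35, a_3 = floor((27 + 10)/35) = 1.
  m_4 = 35*1 - 10 = 25, d_4 = (765 - 25^2)/35 = 140/35 = 4, a_4 = floor((27 + 25)/4) = 13.
  m_5 = 4*13 - 25 = 27, d_5 = (765 - 27^2)/4 = 36/4 = 9, a_5 = floor((27 + 27)/9) = 6.
  m_6 = 9*6 - 27 = 27, d_6 = (765 - 27^2)/9 = 36/9 = 4, a_6 = floor((27 + 27)/4) = 13.
  m_7 = 4*13 - 27 = 25, d_7 = (765 - 25^2)/4 = 140/4 = 35, a_7 = floor((27 + 25)/35) = 1.
  m_8 = 35*1 - 25 = 10, d_8 = (765 - 10^2)/35 = 665/35 = 19, a_8 = floor((27 + 10)/19) = 1.
  m_9 = 19*1 - 10 = 9, d_9 = (765 - 9^2)/19 = 684/19 = 36, a_9 = floor((27 + 9)/36) = 1.
  m_10 = 36*1 - 9 = 27, d_10 = (765 - 27^2)/36 = 36/36 = 1, a_10 = floor((27 + 27)/1) = 54.
  m_11 = 1*54 - 27 = 27, d_11 = (765 - 27^2)/1 = 36/1 = 36: (m_11, d_11) = (m_1, d_1) = (27, 36), so from here the quotients repeat a_1, ..., a_10; the period length is 10.
So sqrt(765) = [27; (1, 1, 1, 13, 6, 13, 1, 1, 1, 54)] with period length k = 10.
k is even, so the fundamental solution of x^2 - 765y^2 = 1 is (p_{k-1}, q_{k-1}) = (p_9, q_9); compute convergents through index 9.
Convergents (p_i = a_i*p_{i-1} + p_{i-2}, q_i = a_i*q_{i-1} + q_{i-2} with p_{-2}=0, p_{-1}=1, q_{-2}=1, q_{-1}=0):
  i=0: a_0=27, p_0 = 27*1 + 0 = 27, q_0 = 27*0 + 1 = 1.
  i=1: a_1=1, p_1 = 1*27 + 1 = 28, q_1 = 1*1 + 0 = 1.
  i=2: a_2=1, p_2 = 1*28 + 27 = 55, q_2 = 1*1 + 1 = 2.
  i=3: a_3=1, p_3 = 1*55 + 28 = 83, q_3 = 1*2 + 1 = 3.
  i=4: a_4=13, p_4 = 13*83 + 55 = 1134, q_4 = 13*3 + 2 = 41.
  i=5: a_5=6, p_5 = 6*1134 + 83 = 6887, q_5 = 6*41 + 3 = 249.
  i=6: a_6=13, p_6 = 13*6887 + 1134 = 90665, q_6 = 13*249 + 41 = 3278.
  i=7: a_7=1, p_7 = 1*90665 + 6887 = 97552, q_7 = 1*3278 + 249 = 3527.
  i=8: a_8=1, p_8 = 1*97552 + 90665 = 188217, q_8 = 1*3527 + 3278 = 6805.
  i=9: a_9=1, p_9 = 1*188217 + 97552 = 285769, q_9 = 1*6805 + 3527 = 10332.
Check: 285769^2 - 765*10332^2 = 81663921361 - 81663921360 = 1, so (x, y) = (285769, 10332) solves the equation, and by the theorem it is the least positive solution.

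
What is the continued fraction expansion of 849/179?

Run the Euclidean algorithm on 849 and 179; the successive quotients are the partial quotients a_0, a_1, ... (each step inverts the fractional part left over by the previous one):
  849 = 4*179 + 133, so a_0 = 4.
  179 = 1*133 + 46, so a_1 = 1.
  133 = 2*46 + 41, so a_2 = 2.
  46 = 1*41 + 5, so a_3 = 1.
  41 = 8*5 + 1, so a_4 = 8.
  5 = 5*1 + 0, so a_5 = 5.
The remainder reaches 0 after 6 divisions, so the expansion has 6 partial quotients, read off in order.

[4; 1, 2, 1, 8, 5]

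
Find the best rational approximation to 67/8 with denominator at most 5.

Expand x = 67/8 as a continued fraction with the Euclidean algorithm:
  67 = 8*8 + 3, so a_0 = 8.
  8 = 2*3 + 2, so a_1 = 2.
  3 = 1*2 + 1, so a_2 = 1.
  2 = 2*1 + 0, so a_3 = 2.
so x = [8; 2, 1, 2].
Convergents (p_i = a_i*p_{i-1} + p_{i-2}, q_i = a_i*q_{i-1} + q_{i-2} with p_{-2}=0, p_{-1}=1, q_{-2}=1, q_{-1}=0), until the denominator exceeds 5:
  i=0: a_0=8, p_0 = 8*1 + 0 = 8, q_0 = 8*0 + 1 = 1.
  i=1: a_1=2, p_1 = 2*8 + 1 = 17, q_1 = 2*1 + 0 = 2.
  i=2: a_2=1, p_2 = 1*17 + 8 = 25, q_2 = 1*2 + 1 = 3.
  i=3: a_3=2, p_3 = 2*25 + 17 = 67, q_3 = 2*3 + 2 = 8.
q_3 = 8 > 5, so the last convergent with denominator <= 5 is p_2/q_2 = 25/3.
The closest fraction with denominator <= 5 is either p_2/q_2 or the intermediate fraction (k*p_2 + p_1)/(k*q_2 + q_1) with the largest k >= 1 whose denominator stays <= 5; these approach x as k grows, and every other convergent or intermediate fraction in range is farther away.
Largest k: floor((5 - q_1)/q_2) = floor((5 - 2)/3) = 1.
That gives (1*25 + 17)/(1*3 + 2) = 42/5.
Compare the errors: |x - 25/3| = |67*3 - 25*8|/(8*3) = 1/24, and |x - 42/5| = |67*5 - 42*8|/(8*5) = 1/40.
Cross-multiplying, 1*24 = 24 < 40 = 1*40, so 1/40 is smaller: the intermediate fraction 42/5 is closer to x than 25/3.

42/5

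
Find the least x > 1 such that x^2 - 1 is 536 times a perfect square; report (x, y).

First expand sqrt(536) as a continued fraction. With x_i = (sqrt(536) + m_i)/d_i and (m_0, d_0) = (0, 1): a_0 = floor(sqrt(536)) = 23, since 23^2 = 529 <= 536 < 576 = 24^2.
Iterate m_{i+1} = d_i*a_i - m_i, d_{i+1} = (536 - m_{i+1}^2)/d_i, a_{i+1} = floor((a_0 + m_{i+1})/d_{i+1}):
  m_1 = 1*23 - 0 = 23, d_1 = (536 - 23^2)/1 = 7/1 = 7, a_1 = floor((23 + 23)/7) = 6.
  m_2 = 7*6 - 23 = 19, d_2 = (536 - 19^2)/7 = 175/7 = 25, a_2 = floor((23 + 19)/25) = 1.
  m_3 = 25*1 - 19 = 6, d_3 = (536 - 6^2)/25 = 500/25 = 20, a_3 = floor((23 + 6)/20) = 1.
  m_4 = 20*1 - 6 = 14, d_4 = (536 - 14^2)/20 = 340/20 = 17, a_4 = floor((23 + 14)/17) = 2.
  m_5 = 17*2 - 14 = 20, d_5 = (536 - 20^2)/17 = 136/17 = 8, a_5 = floor((23 + 20)/8) = 5.
  m_6 = 8*5 - 20 = 20, d_6 = (536 - 20^2)/8 = 136/8 = 17, a_6 = floor((23 + 20)/17) = 2.
  m_7 = 17*2 - 20 = 14, d_7 = (536 - 14^2)/17 = 340/17 = 20, a_7 = floor((23 + 14)/20) = 1.
  m_8 = 20*1 - 14 = 6, d_8 = (536 - 6^2)/20 = 500/20 = 25, a_8 = floor((23 + 6)/25) = 1.
  m_9 = 25*1 - 6 = 19, d_9 = (536 - 19^2)/25 = 175/25 = 7, a_9 = floor((23 + 19)/7) = 6.
  m_10 = 7*6 - 19 = 23, d_10 = (536 - 23^2)/7 = 7/7 = 1, a_10 = floor((23 + 23)/1) = 46.
  m_11 = 1*46 - 23 = 23, d_11 = (536 - 23^2)/1 = 7/1 = 7: (m_11, d_11) = (m_1, d_1) = (23, 7), so from here the quotients repeat a_1, ..., a_10; the period length is 10.
So sqrt(536) = [23; (6, 1, 1, 2, 5, 2, 1, 1, 6, 46)] with period length k = 10.
k is even, so the fundamental solution of x^2 - 536y^2 = 1 is (p_{k-1}, q_{k-1}) = (p_9, q_9); compute convergents through index 9.
Convergents (p_i = a_i*p_{i-1} + p_{i-2}, q_i = a_i*q_{i-1} + q_{i-2} with p_{-2}=0, p_{-1}=1, q_{-2}=1, q_{-1}=0):
  i=0: a_0=23, p_0 = 23*1 + 0 = 23, q_0 = 23*0 + 1 = 1.
  i=1: a_1=6, p_1 = 6*23 + 1 = 139, q_1 = 6*1 + 0 = 6.
  i=2: a_2=1, p_2 = 1*139 + 23 = 162, q_2 = 1*6 + 1 = 7.
  i=3: a_3=1, p_3 = 1*162 + 139 = 301, q_3 = 1*7 + 6 = 13.
  i=4: a_4=2, p_4 = 2*301 + 162 = 764, q_4 = 2*13 + 7 = 33.
  i=5: a_5=5, p_5 = 5*764 + 301 = 4121, q_5 = 5*33 + 13 = 178.
  i=6: a_6=2, p_6 = 2*4121 + 764 = 9006, q_6 = 2*178 + 33 = 389.
  i=7: a_7=1, p_7 = 1*9006 + 4121 = 13127, q_7 = 1*389 + 178 = 567.
  i=8: a_8=1, p_8 = 1*13127 + 9006 = 22133, q_8 = 1*567 + 389 = 956.
  i=9: a_9=6, p_9 = 6*22133 + 13127 = 145925, q_9 = 6*956 + 567 = 6303.
Check: 145925^2 - 536*6303^2 = 21294105625 - 21294105624 = 1, so (x, y) = (145925, 6303) solves the equation, and by the theorem it is the least positive solution.

(x, y) = (145925, 6303)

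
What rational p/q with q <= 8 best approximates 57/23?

Expand x = 57/23 as a continued fraction with the Euclidean algorithm:
  57 = 2*23 + 11, so a_0 = 2.
  23 = 2*11 + 1, so a_1 = 2.
  11 = 11*1 + 0, so a_2 = 11.
so x = [2; 2, 11].
Convergents (p_i = a_i*p_{i-1} + p_{i-2}, q_i = a_i*q_{i-1} + q_{i-2} with p_{-2}=0, p_{-1}=1, q_{-2}=1, q_{-1}=0), until the denominator exceeds 8:
  i=0: a_0=2, p_0 = 2*1 + 0 = 2, q_0 = 2*0 + 1 = 1.
  i=1: a_1=2, p_1 = 2*2 + 1 = 5, q_1 = 2*1 + 0 = 2.
  i=2: a_2=11, p_2 = 11*5 + 2 = 57, q_2 = 11*2 + 1 = 23.
q_2 = 23 > 8, so the last convergent with denominator <= 8 is p_1/q_1 = 5/2.
The closest fraction with denominator <= 8 is either p_1/q_1 or the intermediate fraction (k*p_1 + p_0)/(k*q_1 + q_0) with the largest k >= 1 whose denominator stays <= 8; these approach x as k grows, and every other convergent or intermediate fraction in range is farther away.
Largest k: floor((8 - q_0)/q_1) = floor((8 - 1)/2) = 3.
That gives (3*5 + 2)/(3*2 + 1) = 17/7.
Compare the errors: |x - 5/2| = |57*2 - 5*23|/(23*2) = 1/46, and |x - 17/7| = |57*7 - 17*23|/(23*7) = 8/161.
Cross-multiplying, 1*161 = 161 < 368 = 8*46, so 1/46 is smaller: the convergent 5/2 is closer to x than 17/7.

5/2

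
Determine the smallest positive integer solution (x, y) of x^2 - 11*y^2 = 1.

(x, y) = (10, 3)

First expand sqrt(11) as a continued fraction. With x_i = (sqrt(11) + m_i)/d_i and (m_0, d_0) = (0, 1): a_0 = floor(sqrt(11)) = 3, since 3^2 = 9 <= 11 < 16 = 4^2.
Iterate m_{i+1} = d_i*a_i - m_i, d_{i+1} = (11 - m_{i+1}^2)/d_i, a_{i+1} = floor((a_0 + m_{i+1})/d_{i+1}):
  m_1 = 1*3 - 0 = 3, d_1 = (11 - 3^2)/1 = 2/1 = 2, a_1 = floor((3 + 3)/2) = 3.
  m_2 = 2*3 - 3 = 3, d_2 = (11 - 3^2)/2 = 2/2 = 1, a_2 = floor((3 + 3)/1) = 6.
  m_3 = 1*6 - 3 = 3, d_3 = (11 - 3^2)/1 = 2/1 = 2: (m_3, d_3) = (m_1, d_1) = (3, 2), so from here the quotients repeat a_1, a_2; the period length is 2.
So sqrt(11) = [3; (3, 6)] with period length k = 2.
k is even, so the fundamental solution of x^2 - 11y^2 = 1 is (p_{k-1}, q_{k-1}) = (p_1, q_1); compute convergents through index 1.
Convergents (p_i = a_i*p_{i-1} + p_{i-2}, q_i = a_i*q_{i-1} + q_{i-2} with p_{-2}=0, p_{-1}=1, q_{-2}=1, q_{-1}=0):
  i=0: a_0=3, p_0 = 3*1 + 0 = 3, q_0 = 3*0 + 1 = 1.
  i=1: a_1=3, p_1 = 3*3 + 1 = 10, q_1 = 3*1 + 0 = 3.
Check: 10^2 - 11*3^2 = 100 - 99 = 1, so (x, y) = (10, 3) solves the equation, and by the theorem it is the least positive solution.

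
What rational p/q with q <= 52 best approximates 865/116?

261/35

Expand x = 865/116 as a continued fraction with the Euclidean algorithm:
  865 = 7*116 + 53, so a_0 = 7.
  116 = 2*53 + 10, so a_1 = 2.
  53 = 5*10 + 3, so a_2 = 5.
  10 = 3*3 + 1, so a_3 = 3.
  3 = 3*1 + 0, so a_4 = 3.
so x = [7; 2, 5, 3, 3].
Convergents (p_i = a_i*p_{i-1} + p_{i-2}, q_i = a_i*q_{i-1} + q_{i-2} with p_{-2}=0, p_{-1}=1, q_{-2}=1, q_{-1}=0), until the denominator exceeds 52:
  i=0: a_0=7, p_0 = 7*1 + 0 = 7, q_0 = 7*0 + 1 = 1.
  i=1: a_1=2, p_1 = 2*7 + 1 = 15, q_1 = 2*1 + 0 = 2.
  i=2: a_2=5, p_2 = 5*15 + 7 = 82, q_2 = 5*2 + 1 = 11.
  i=3: a_3=3, p_3 = 3*82 + 15 = 261, q_3 = 3*11 + 2 = 35.
  i=4: a_4=3, p_4 = 3*261 + 82 = 865, q_4 = 3*35 + 11 = 116.
q_4 = 116 > 52, so the last convergent with denominator <= 52 is p_3/q_3 = 261/35.
The closest fraction with denominator <= 52 is either p_3/q_3 or the intermediate fraction (k*p_3 + p_2)/(k*q_3 + q_2) with the largest k >= 1 whose denominator stays <= 52; these approach x as k grows, and every other convergent or intermediate fraction in range is farther away.
Largest k: floor((52 - q_2)/q_3) = floor((52 - 11)/35) = 1.
That gives (1*261 + 82)/(1*35 + 11) = 343/46.
Compare the errors: |x - 261/35| = |865*35 - 261*116|/(116*35) = 1/4060, and |x - 343/46| = |865*46 - 343*116|/(116*46) = 2/5336.
Cross-multiplying, 1*5336 = 5336 < 8120 = 2*4060, so 1/4060 is smaller: the convergent 261/35 is closer to x than 343/46.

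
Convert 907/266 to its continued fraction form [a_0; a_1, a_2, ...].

[3; 2, 2, 3, 1, 2, 4]

Run the Euclidean algorithm on 907 and 266; the successive quotients are the partial quotients a_0, a_1, ... (each step inverts the fractional part left over by the previous one):
  907 = 3*266 + 109, so a_0 = 3.
  266 = 2*109 + 48, so a_1 = 2.
  109 = 2*48 + 13, so a_2 = 2.
  48 = 3*13 + 9, so a_3 = 3.
  13 = 1*9 + 4, so a_4 = 1.
  9 = 2*4 + 1, so a_5 = 2.
  4 = 4*1 + 0, so a_6 = 4.
The remainder reaches 0 after 7 divisions, so the expansion has 7 partial quotients, read off in order.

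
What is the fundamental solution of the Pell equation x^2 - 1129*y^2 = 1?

First expand sqrt(1129) as a continued fraction. With x_i = (sqrt(1129) + m_i)/d_i and (m_0, d_0) = (0, 1): a_0 = floor(sqrt(1129)) = 33, since 33^2 = 1089 <= 1129 < 1156 = 34^2.
Iterate m_{i+1} = d_i*a_i - m_i, d_{i+1} = (1129 - m_{i+1}^2)/d_i, a_{i+1} = floor((a_0 + m_{i+1})/d_{i+1}):
  m_1 = 1*33 - 0 = 33, d_1 = (1129 - 33^2)/1 = 40/1 = 40, a_1 = floor((33 + 33)/40) = 1.
  m_2 = 40*1 - 33 = 7, d_2 = (1129 - 7^2)/40 = 1080/40 = 27, a_2 = floor((33 + 7)/27) = 1.
  m_3 = 27*1 - 7 = 20, d_3 = (1129 - 20^2)/27 = 729/27 = 27, a_3 = floor((33 + 20)/27) = 1.
  m_4 = 27*1 - 20 = 7, d_4 = (1129 - 7^2)/27 = 1080/27 = 40, a_4 = floor((33 + 7)/40) = 1.
  m_5 = 40*1 - 7 = 33, d_5 = (1129 - 33^2)/40 = 40/40 = 1, a_5 = floor((33 + 33)/1) = 66.
  m_6 = 1*66 - 33 = 33, d_6 = (1129 - 33^2)/1 = 40/1 = 40: (m_6, d_6) = (m_1, d_1) = (33, 40), so from here the quotients repeat a_1, ..., a_5; the period length is 5.
So sqrt(1129) = [33; (1, 1, 1, 1, 66)] with period length k = 5.
k is odd, so (p_{k-1}, q_{k-1}) only solves x^2 - 1129y^2 = -1 and the fundamental solution of x^2 - 1129y^2 = 1 is (p_{2k-1}, q_{2k-1}) = (p_9, q_9); compute convergents through index 9, running through the period twice.
Convergents (p_i = a_i*p_{i-1} + p_{i-2}, q_i = a_i*q_{i-1} + q_{i-2} with p_{-2}=0, p_{-1}=1, q_{-2}=1, q_{-1}=0):
  i=0: a_0=33, p_0 = 33*1 + 0 = 33, q_0 = 33*0 + 1 = 1.
  i=1: a_1=1, p_1 = 1*33 + 1 = 34, q_1 = 1*1 + 0 = 1.
  i=2: a_2=1, p_2 = 1*34 + 33 = 67, q_2 = 1*1 + 1 = 2.
  i=3: a_3=1, p_3 = 1*67 + 34 = 101, q_3 = 1*2 + 1 = 3.
  i=4: a_4=1, p_4 = 1*101 + 67 = 168, q_4 = 1*3 + 2 = 5.
  i=5: a_5=66, p_5 = 66*168 + 101 = 11189, q_5 = 66*5 + 3 = 333.
  i=6: a_6=1, p_6 = 1*11189 + 168 = 11357, q_6 = 1*333 + 5 = 338.
  i=7: a_7=1, p_7 = 1*11357 + 11189 = 22546, q_7 = 1*338 + 333 = 671.
  i=8: a_8=1, p_8 = 1*22546 + 11357 = 33903, q_8 = 1*671 + 338 = 1009.
  i=9: a_9=1, p_9 = 1*33903 + 22546 = 56449, q_9 = 1*1009 + 671 = 1680.
Indeed p_4^2 - 1129*q_4^2 = 28224 - 28225 = -1, not +1.
Check: 56449^2 - 1129*1680^2 = 3186489601 - 3186489600 = 1, so (x, y) = (56449, 1680) solves the equation, and by the theorem it is the least positive solution.

(x, y) = (56449, 1680)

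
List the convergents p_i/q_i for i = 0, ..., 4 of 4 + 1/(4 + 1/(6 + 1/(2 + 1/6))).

4/1, 17/4, 106/25, 229/54, 1480/349

Using the convergent recurrence p_i = a_i*p_{i-1} + p_{i-2}, q_i = a_i*q_{i-1} + q_{i-2} with p_{-2}=0, p_{-1}=1, q_{-2}=1, q_{-1}=0:
  i=0: a_0=4, p_0 = 4*1 + 0 = 4, q_0 = 4*0 + 1 = 1.
  i=1: a_1=4, p_1 = 4*4 + 1 = 17, q_1 = 4*1 + 0 = 4.
  i=2: a_2=6, p_2 = 6*17 + 4 = 106, q_2 = 6*4 + 1 = 25.
  i=3: a_3=2, p_3 = 2*106 + 17 = 229, q_3 = 2*25 + 4 = 54.
  i=4: a_4=6, p_4 = 6*229 + 106 = 1480, q_4 = 6*54 + 25 = 349.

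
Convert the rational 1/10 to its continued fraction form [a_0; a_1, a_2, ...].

[0; 10]

Run the Euclidean algorithm on 1 and 10; the successive quotients are the partial quotients a_0, a_1, ... (each step inverts the fractional part left over by the previous one):
  1 = 0*10 + 1, so a_0 = 0.
  10 = 10*1 + 0, so a_1 = 10.
The remainder reaches 0 after 2 divisions, so the expansion has 2 partial quotients, read off in order.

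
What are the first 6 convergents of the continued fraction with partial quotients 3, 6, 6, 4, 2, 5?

Using the convergent recurrence p_i = a_i*p_{i-1} + p_{i-2}, q_i = a_i*q_{i-1} + q_{i-2} with p_{-2}=0, p_{-1}=1, q_{-2}=1, q_{-1}=0:
  i=0: a_0=3, p_0 = 3*1 + 0 = 3, q_0 = 3*0 + 1 = 1.
  i=1: a_1=6, p_1 = 6*3 + 1 = 19, q_1 = 6*1 + 0 = 6.
  i=2: a_2=6, p_2 = 6*19 + 3 = 117, q_2 = 6*6 + 1 = 37.
  i=3: a_3=4, p_3 = 4*117 + 19 = 487, q_3 = 4*37 + 6 = 154.
  i=4: a_4=2, p_4 = 2*487 + 117 = 1091, q_4 = 2*154 + 37 = 345.
  i=5: a_5=5, p_5 = 5*1091 + 487 = 5942, q_5 = 5*345 + 154 = 1879.

3/1, 19/6, 117/37, 487/154, 1091/345, 5942/1879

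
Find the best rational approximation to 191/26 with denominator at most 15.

103/14

Expand x = 191/26 as a continued fraction with the Euclidean algorithm:
  191 = 7*26 + 9, so a_0 = 7.
  26 = 2*9 + 8, so a_1 = 2.
  9 = 1*8 + 1, so a_2 = 1.
  8 = 8*1 + 0, so a_3 = 8.
so x = [7; 2, 1, 8].
Convergents (p_i = a_i*p_{i-1} + p_{i-2}, q_i = a_i*q_{i-1} + q_{i-2} with p_{-2}=0, p_{-1}=1, q_{-2}=1, q_{-1}=0), until the denominator exceeds 15:
  i=0: a_0=7, p_0 = 7*1 + 0 = 7, q_0 = 7*0 + 1 = 1.
  i=1: a_1=2, p_1 = 2*7 + 1 = 15, q_1 = 2*1 + 0 = 2.
  i=2: a_2=1, p_2 = 1*15 + 7 = 22, q_2 = 1*2 + 1 = 3.
  i=3: a_3=8, p_3 = 8*22 + 15 = 191, q_3 = 8*3 + 2 = 26.
q_3 = 26 > 15, so the last convergent with denominator <= 15 is p_2/q_2 = 22/3.
The closest fraction with denominator <= 15 is either p_2/q_2 or the intermediate fraction (k*p_2 + p_1)/(k*q_2 + q_1) with the largest k >= 1 whose denominator stays <= 15; these approach x as k grows, and every other convergent or intermediate fraction in range is farther away.
Largest k: floor((15 - q_1)/q_2) = floor((15 - 2)/3) = 4.
That gives (4*22 + 15)/(4*3 + 2) = 103/14.
Compare the errors: |x - 22/3| = |191*3 - 22*26|/(26*3) = 1/78, and |x - 103/14| = |191*14 - 103*26|/(26*14) = 4/364.
Cross-multiplying, 4*78 = 312 < 364 = 1*364, so 4/364 is smaller: the intermediate fraction 103/14 is closer to x than 22/3.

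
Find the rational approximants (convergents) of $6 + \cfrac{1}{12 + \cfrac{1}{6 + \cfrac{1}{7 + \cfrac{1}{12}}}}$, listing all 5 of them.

6/1, 73/12, 444/73, 3181/523, 38616/6349

Using the convergent recurrence p_i = a_i*p_{i-1} + p_{i-2}, q_i = a_i*q_{i-1} + q_{i-2} with p_{-2}=0, p_{-1}=1, q_{-2}=1, q_{-1}=0:
  i=0: a_0=6, p_0 = 6*1 + 0 = 6, q_0 = 6*0 + 1 = 1.
  i=1: a_1=12, p_1 = 12*6 + 1 = 73, q_1 = 12*1 + 0 = 12.
  i=2: a_2=6, p_2 = 6*73 + 6 = 444, q_2 = 6*12 + 1 = 73.
  i=3: a_3=7, p_3 = 7*444 + 73 = 3181, q_3 = 7*73 + 12 = 523.
  i=4: a_4=12, p_4 = 12*3181 + 444 = 38616, q_4 = 12*523 + 73 = 6349.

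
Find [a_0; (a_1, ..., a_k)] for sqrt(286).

Write x_i = (sqrt(286) + m_i)/d_i with (m_0, d_0) = (0, 1). a_0 = floor(sqrt(286)) = 16, since 16^2 = 256 <= 286 < 289 = 17^2.
Iterate m_{i+1} = d_i*a_i - m_i, d_{i+1} = (286 - m_{i+1}^2)/d_i, a_{i+1} = floor((a_0 + m_{i+1})/d_{i+1}):
  m_1 = 1*16 - 0 = 16, d_1 = (286 - 16^2)/1 = 30/1 = 30, a_1 = floor((16 + 16)/30) = 1.
  m_2 = 30*1 - 16 = 14, d_2 = (286 - 14^2)/30 = 90/30 = 3, a_2 = floor((16 + 14)/3) = 10.
  m_3 = 3*10 - 14 = 16, d_3 = (286 - 16^2)/3 = 30/3 = 10, a_3 = floor((16 + 16)/10) = 3.
  m_4 = 10*3 - 16 = 14, d_4 = (286 - 14^2)/10 = 90/10 = 9, a_4 = floor((16 + 14)/9) = 3.
  m_5 = 9*3 - 14 = 13, d_5 = (286 - 13^2)/9 = 117/9 = 13, a_5 = floor((16 + 13)/13) = 2.
  m_6 = 13*2 - 13 = 13, d_6 = (286 - 13^2)/13 = 117/13 = 9, a_6 = floor((16 + 13)/9) = 3.
  m_7 = 9*3 - 13 = 14, d_7 = (286 - 14^2)/9 = 90/9 = 10, a_7 = floor((16 + 14)/10) = 3.
  m_8 = 10*3 - 14 = 16, d_8 = (286 - 16^2)/10 = 30/10 = 3, a_8 = floor((16 + 16)/3) = 10.
  m_9 = 3*10 - 16 = 14, d_9 = (286 - 14^2)/3 = 90/3 = 30, a_9 = floor((16 + 14)/30) = 1.
  m_10 = 30*1 - 14 = 16, d_10 = (286 - 16^2)/30 = 30/30 = 1, a_10 = floor((16 + 16)/1) = 32.
  m_11 = 1*32 - 16 = 16, d_11 = (286 - 16^2)/1 = 30/1 = 30: (m_11, d_11) = (m_1, d_1) = (16, 30), so from here the quotients repeat a_1, ..., a_10; the period length is 10.
Hence the expansion of sqrt(286) is a_0 = 16 followed by the repeating block 1, 10, 3, 3, 2, 3, 3, 10, 1, 32 (period 10).

[16; (1, 10, 3, 3, 2, 3, 3, 10, 1, 32)]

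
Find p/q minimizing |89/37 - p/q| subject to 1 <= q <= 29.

65/27

Expand x = 89/37 as a continued fraction with the Euclidean algorithm:
  89 = 2*37 + 15, so a_0 = 2.
  37 = 2*15 + 7, so a_1 = 2.
  15 = 2*7 + 1, so a_2 = 2.
  7 = 7*1 + 0, so a_3 = 7.
so x = [2; 2, 2, 7].
Convergents (p_i = a_i*p_{i-1} + p_{i-2}, q_i = a_i*q_{i-1} + q_{i-2} with p_{-2}=0, p_{-1}=1, q_{-2}=1, q_{-1}=0), until the denominator exceeds 29:
  i=0: a_0=2, p_0 = 2*1 + 0 = 2, q_0 = 2*0 + 1 = 1.
  i=1: a_1=2, p_1 = 2*2 + 1 = 5, q_1 = 2*1 + 0 = 2.
  i=2: a_2=2, p_2 = 2*5 + 2 = 12, q_2 = 2*2 + 1 = 5.
  i=3: a_3=7, p_3 = 7*12 + 5 = 89, q_3 = 7*5 + 2 = 37.
q_3 = 37 > 29, so the last convergent with denominator <= 29 is p_2/q_2 = 12/5.
The closest fraction with denominator <= 29 is either p_2/q_2 or the intermediate fraction (k*p_2 + p_1)/(k*q_2 + q_1) with the largest k >= 1 whose denominator stays <= 29; these approach x as k grows, and every other convergent or intermediate fraction in range is farther away.
Largest k: floor((29 - q_1)/q_2) = floor((29 - 2)/5) = 5.
That gives (5*12 + 5)/(5*5 + 2) = 65/27.
Compare the errors: |x - 12/5| = |89*5 - 12*37|/(37*5) = 1/185, and |x - 65/27| = |89*27 - 65*37|/(37*27) = 2/999.
Cross-multiplying, 2*185 = 370 < 999 = 1*999, so 2/999 is smaller: the intermediate fraction 65/27 is closer to x than 12/5.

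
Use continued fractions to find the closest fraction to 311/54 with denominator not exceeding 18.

Expand x = 311/54 as a continued fraction with the Euclidean algorithm:
  311 = 5*54 + 41, so a_0 = 5.
  54 = 1*41 + 13, so a_1 = 1.
  41 = 3*13 + 2, so a_2 = 3.
  13 = 6*2 + 1, so a_3 = 6.
  2 = 2*1 + 0, so a_4 = 2.
so x = [5; 1, 3, 6, 2].
Convergents (p_i = a_i*p_{i-1} + p_{i-2}, q_i = a_i*q_{i-1} + q_{i-2} with p_{-2}=0, p_{-1}=1, q_{-2}=1, q_{-1}=0), until the denominator exceeds 18:
  i=0: a_0=5, p_0 = 5*1 + 0 = 5, q_0 = 5*0 + 1 = 1.
  i=1: a_1=1, p_1 = 1*5 + 1 = 6, q_1 = 1*1 + 0 = 1.
  i=2: a_2=3, p_2 = 3*6 + 5 = 23, q_2 = 3*1 + 1 = 4.
  i=3: a_3=6, p_3 = 6*23 + 6 = 144, q_3 = 6*4 + 1 = 25.
q_3 = 25 > 18, so the last convergent with denominator <= 18 is p_2/q_2 = 23/4.
The closest fraction with denominator <= 18 is either p_2/q_2 or the intermediate fraction (k*p_2 + p_1)/(k*q_2 + q_1) with the largest k >= 1 whose denominator stays <= 18; these approach x as k grows, and every other convergent or intermediate fraction in range is farther away.
Largest k: floor((18 - q_1)/q_2) = floor((18 - 1)/4) = 4.
That gives (4*23 + 6)/(4*4 + 1) = 98/17.
Compare the errors: |x - 23/4| = |311*4 - 23*54|/(54*4) = 2/216, and |x - 98/17| = |311*17 - 98*54|/(54*17) = 5/918.
Cross-multiplying, 5*216 = 1080 < 1836 = 2*918, so 5/918 is smaller: the intermediate fraction 98/17 is closer to x than 23/4.

98/17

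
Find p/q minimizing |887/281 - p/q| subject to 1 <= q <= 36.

Expand x = 887/281 as a continued fraction with the Euclidean algorithm:
  887 = 3*281 + 44, so a_0 = 3.
  281 = 6*44 + 17, so a_1 = 6.
  44 = 2*17 + 10, so a_2 = 2.
  17 = 1*10 + 7, so a_3 = 1.
  10 = 1*7 + 3, so a_4 = 1.
  7 = 2*3 + 1, so a_5 = 2.
  3 = 3*1 + 0, so a_6 = 3.
so x = [3; 6, 2, 1, 1, 2, 3].
Convergents (p_i = a_i*p_{i-1} + p_{i-2}, q_i = a_i*q_{i-1} + q_{i-2} with p_{-2}=0, p_{-1}=1, q_{-2}=1, q_{-1}=0), until the denominator exceeds 36:
  i=0: a_0=3, p_0 = 3*1 + 0 = 3, q_0 = 3*0 + 1 = 1.
  i=1: a_1=6, p_1 = 6*3 + 1 = 19, q_1 = 6*1 + 0 = 6.
  i=2: a_2=2, p_2 = 2*19 + 3 = 41, q_2 = 2*6 + 1 = 13.
  i=3: a_3=1, p_3 = 1*41 + 19 = 60, q_3 = 1*13 + 6 = 19.
  i=4: a_4=1, p_4 = 1*60 + 41 = 101, q_4 = 1*19 + 13 = 32.
  i=5: a_5=2, p_5 = 2*101 + 60 = 262, q_5 = 2*32 + 19 = 83.
q_5 = 83 > 36, so the last convergent with denominator <= 36 is p_4/q_4 = 101/32.
The closest fraction with denominator <= 36 is either p_4/q_4 or the intermediate fraction (k*p_4 + p_3)/(k*q_4 + q_3) with the largest k >= 1 whose denominator stays <= 36; these approach x as k grows, and every other convergent or intermediate fraction in range is farther away.
Largest k: floor((36 - q_3)/q_4) = floor((36 - 19)/32) = 0.
Since k = 0, no intermediate fraction beyond p_4/q_4 has denominator <= 36, so the convergent 101/32 is the closest (its error is |887*32 - 101*281|/(281*32) = 3/8992).

101/32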